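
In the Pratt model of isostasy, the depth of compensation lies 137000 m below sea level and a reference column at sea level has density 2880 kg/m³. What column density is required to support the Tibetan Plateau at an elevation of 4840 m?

Pratt balance: ρ_ref D = ρ (D + h).
ρ = ρ_ref D/(D + h) = 2880 × 137000 m/(137000 m + 4840 m) = 2780 kg/m³.

2780 kg/m³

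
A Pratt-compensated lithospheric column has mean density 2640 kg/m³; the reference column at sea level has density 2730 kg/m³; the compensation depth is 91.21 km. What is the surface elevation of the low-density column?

ρ_ref D = ρ (D + h) → h = D (ρ_ref − ρ)/ρ.
h = 91.21 km × (2730 − 2640)/2640 = 3.11 km.

3.11 km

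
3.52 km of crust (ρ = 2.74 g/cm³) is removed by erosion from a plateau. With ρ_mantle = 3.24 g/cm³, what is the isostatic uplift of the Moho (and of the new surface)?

Unloading: uplift u = e ρ_c/ρ_m = 3.52 km × 2.74/3.24 = 2.98 km.

2.98 km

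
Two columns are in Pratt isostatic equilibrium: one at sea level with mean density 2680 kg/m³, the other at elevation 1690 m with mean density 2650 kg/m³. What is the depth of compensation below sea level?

149000 m

ρ_ref D = ρ (D + h) → D (ρ_ref − ρ) = ρ h.
D = ρ h/(ρ_ref − ρ) = 2650 × 1690 m/(2680 − 2650) = 149000 m.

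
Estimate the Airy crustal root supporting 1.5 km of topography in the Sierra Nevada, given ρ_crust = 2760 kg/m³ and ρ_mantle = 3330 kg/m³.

7.26 km

By Archimedes' principle applied to the lithosphere: the weight of the topography is balanced by the buoyancy of the root, ρ_c h = (ρ_m − ρ_c) r.
r = h · ρ_c / (ρ_m − ρ_c) = 1.5 km × 2760 / (3330 − 2760) = 7.26 km.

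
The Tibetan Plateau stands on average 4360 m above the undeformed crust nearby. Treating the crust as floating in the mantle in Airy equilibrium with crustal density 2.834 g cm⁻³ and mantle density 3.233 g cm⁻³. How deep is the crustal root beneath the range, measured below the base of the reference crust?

31000 m

Balancing pressure at the compensation depth: the weight of the topography is balanced by the buoyancy of the root, ρ_c h = (ρ_m − ρ_c) r.
r = h · ρ_c / (ρ_m − ρ_c) = 4360 m × 2.834 / (3.233 − 2.834) = 31000 m.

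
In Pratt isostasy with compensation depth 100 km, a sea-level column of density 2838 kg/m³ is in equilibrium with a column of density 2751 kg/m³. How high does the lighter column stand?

3.16 km

ρ_ref D = ρ (D + h) → h = D (ρ_ref − ρ)/ρ.
h = 100 km × (2838 − 2751)/2751 = 3.16 km.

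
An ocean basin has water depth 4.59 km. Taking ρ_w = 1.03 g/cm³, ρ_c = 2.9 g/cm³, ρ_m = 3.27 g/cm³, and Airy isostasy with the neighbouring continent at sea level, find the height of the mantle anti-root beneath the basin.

Balancing pressure at the compensation depth: replacing crust with seawater at the top is compensated by replacing crust with mantle at the base: d (ρ_c − ρ_w) = a (ρ_m − ρ_c).
a = d (ρ_c − ρ_w)/(ρ_m − ρ_c) = 4.59 km × 1.87/0.37 = 23.2 km.

23.2 km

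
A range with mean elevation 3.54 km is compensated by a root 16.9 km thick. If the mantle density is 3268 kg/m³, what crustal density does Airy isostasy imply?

ρ_c h = (ρ_m − ρ_c) r → ρ_c (h + r) = ρ_m r → ρ_c = ρ_m r / (h + r).
ρ_c = 3268 × 16.9 km / (3.54 km + 16.9 km) = 2700 kg/m³.

2700 kg/m³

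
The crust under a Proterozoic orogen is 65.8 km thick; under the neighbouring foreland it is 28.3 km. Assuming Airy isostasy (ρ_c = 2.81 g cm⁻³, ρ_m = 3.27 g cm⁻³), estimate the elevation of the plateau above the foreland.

5.28 km

Excess crust Δ = 65.8 km − 28.3 km = 37.5 km, split between elevation h and root r with h + r = Δ.
Airy balance ρ_c h = (ρ_m − ρ_c) r gives r = h ρ_c/(ρ_m − ρ_c), so h (1 + ρ_c/(ρ_m − ρ_c)) = Δ, i.e. h = Δ (ρ_m − ρ_c)/ρ_m.
h = 37.5 km × 0.46/3.27 = 5.28 km.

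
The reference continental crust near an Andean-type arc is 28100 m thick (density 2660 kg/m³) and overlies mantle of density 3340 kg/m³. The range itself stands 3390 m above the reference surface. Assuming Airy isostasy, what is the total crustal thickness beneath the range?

44800 m

Root depth r = h ρ_c / (ρ_m − ρ_c) = 3390 m × 2660 / 680 = 13260 m.
Total thickness = T + h + r = 28100 m + 3390 m + 13260 m = 44800 m.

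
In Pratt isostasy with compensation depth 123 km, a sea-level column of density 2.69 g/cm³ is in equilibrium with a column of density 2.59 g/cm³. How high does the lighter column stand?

ρ_ref D = ρ (D + h) → h = D (ρ_ref − ρ)/ρ.
h = 123 km × (2.69 − 2.59)/2.59 = 4.75 km.

4.75 km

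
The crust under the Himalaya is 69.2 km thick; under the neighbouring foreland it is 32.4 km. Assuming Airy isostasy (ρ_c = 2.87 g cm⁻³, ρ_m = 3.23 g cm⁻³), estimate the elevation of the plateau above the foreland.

4.1 km

Excess crust Δ = 69.2 km − 32.4 km = 36.8 km, split between elevation h and root r with h + r = Δ.
Airy balance ρ_c h = (ρ_m − ρ_c) r gives r = h ρ_c/(ρ_m − ρ_c), so h (1 + ρ_c/(ρ_m − ρ_c)) = Δ, i.e. h = Δ (ρ_m − ρ_c)/ρ_m.
h = 36.8 km × 0.36/3.23 = 4.1 km.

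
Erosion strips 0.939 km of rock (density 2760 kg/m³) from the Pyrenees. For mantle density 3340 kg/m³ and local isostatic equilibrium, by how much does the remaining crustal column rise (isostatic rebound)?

Unloading: uplift u = e ρ_c/ρ_m = 0.939 km × 2760/3340 = 0.776 km.

0.776 km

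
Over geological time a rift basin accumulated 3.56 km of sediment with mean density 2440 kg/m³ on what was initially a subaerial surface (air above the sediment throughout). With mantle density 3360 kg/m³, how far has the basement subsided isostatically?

Subaerial load: s = t ρ_sed / ρ_m = 3.56 km × 2440/3360 = 2.59 km.

2.59 km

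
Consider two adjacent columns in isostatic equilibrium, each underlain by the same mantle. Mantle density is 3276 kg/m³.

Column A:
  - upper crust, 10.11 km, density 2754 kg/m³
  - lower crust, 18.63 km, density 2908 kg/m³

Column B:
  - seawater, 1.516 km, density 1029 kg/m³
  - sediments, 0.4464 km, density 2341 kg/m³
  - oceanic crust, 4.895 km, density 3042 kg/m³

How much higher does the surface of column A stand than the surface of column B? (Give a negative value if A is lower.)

For any compensation level in the mantle, the mantle terms cancel and isostasy reduces to e = (Σt_A − Σt_B) − (Σ(ρt)_A − Σ(ρt)_B) / ρ_m.
Σt_A = 28.74 km; Σt_B = 6.8574 km; Σ(ρt)_A = 82018.98; Σ(ρt)_B = 17495.5764 (in km·kg/m³).
e = (28.74 − 6.8574) − (82018.98 − 17495.5764) / 3276 = 2.19 km.

2.19 km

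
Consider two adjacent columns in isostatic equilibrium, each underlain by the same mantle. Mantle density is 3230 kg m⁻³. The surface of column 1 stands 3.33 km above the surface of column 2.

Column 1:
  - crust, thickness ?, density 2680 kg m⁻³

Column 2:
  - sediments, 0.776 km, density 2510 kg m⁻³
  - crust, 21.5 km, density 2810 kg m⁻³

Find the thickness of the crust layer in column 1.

37 km

Take the compensation level at the base of the deeper column (depth z_c below the surface of column 1) and equate Σ ρ_i t_i down to z_c; mantle fills any gap and the z_c terms cancel.
Column 1: x×2680 + (z_c − 0 − x)×3230
Column 2: 3.33×0 + 0.776×2510 + 21.5×2810 + (z_c − 3.33 − 22.276)×3230
The z_c×3230 term appears on both sides and cancels. Collect the known terms of each column as K = Σ(ρt)_known − 3230 × (depth of known layers): K_1 = 0 − 3230×0 = 0; K_2 = 62362.76 − 3230×(3.33 + 22.276) = −20344.62.
Balance: K_1 − x×(3230 − 2680) = K_2, so x = (K_1 − K_2)/(3230 − 2680) = 20344.6/550 = 37 km.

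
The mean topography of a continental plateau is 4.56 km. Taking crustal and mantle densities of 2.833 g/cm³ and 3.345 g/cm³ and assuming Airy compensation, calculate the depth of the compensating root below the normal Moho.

25.2 km

By Archimedes' principle applied to the lithosphere: the weight of the topography is balanced by the buoyancy of the root, ρ_c h = (ρ_m − ρ_c) r.
r = h · ρ_c / (ρ_m − ρ_c) = 4.56 km × 2.833 / (3.345 − 2.833) = 25.2 km.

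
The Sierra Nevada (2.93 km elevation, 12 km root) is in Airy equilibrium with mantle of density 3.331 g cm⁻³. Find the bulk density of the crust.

2.68 g cm⁻³

ρ_c h = (ρ_m − ρ_c) r → ρ_c (h + r) = ρ_m r → ρ_c = ρ_m r / (h + r).
ρ_c = 3.331 × 12 km / (2.93 km + 12 km) = 2.68 g cm⁻³.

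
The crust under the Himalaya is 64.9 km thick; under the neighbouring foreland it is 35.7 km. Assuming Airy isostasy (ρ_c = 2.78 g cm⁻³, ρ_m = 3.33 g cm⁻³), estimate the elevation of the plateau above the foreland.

4.82 km

Excess crust Δ = 64.9 km − 35.7 km = 29.2 km, split between elevation h and root r with h + r = Δ.
Airy balance ρ_c h = (ρ_m − ρ_c) r gives r = h ρ_c/(ρ_m − ρ_c), so h (1 + ρ_c/(ρ_m − ρ_c)) = Δ, i.e. h = Δ (ρ_m − ρ_c)/ρ_m.
h = 29.2 km × 0.55/3.33 = 4.82 km.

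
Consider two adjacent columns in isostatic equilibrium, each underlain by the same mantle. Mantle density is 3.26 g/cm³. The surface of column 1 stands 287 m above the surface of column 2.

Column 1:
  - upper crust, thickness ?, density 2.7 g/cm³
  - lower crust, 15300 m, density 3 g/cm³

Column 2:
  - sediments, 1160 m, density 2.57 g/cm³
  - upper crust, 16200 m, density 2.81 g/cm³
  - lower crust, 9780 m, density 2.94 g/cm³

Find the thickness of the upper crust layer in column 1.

14600 m

Take the compensation level at the base of the deeper column (depth z_c below the surface of column 1) and equate Σ ρ_i t_i down to z_c; mantle fills any gap and the z_c terms cancel.
Column 1: x×2.7 + 15300×3 + (z_c − 15300 − x)×3.26
Column 2: 287×0 + 1160×2.57 + 16200×2.81 + 9780×2.94 + (z_c − 287 − 27140)×3.26
The z_c×3.26 term appears on both sides and cancels. Collect the known terms of each column as K = Σ(ρt)_known − 3.26 × (depth of known layers): K_1 = 45900 − 3.26×15300 = −3978; K_2 = 77256.4 − 3.26×(287 + 27140) = −12155.62.
Balance: K_1 − x×(3.26 − 2.7) = K_2, so x = (K_1 − K_2)/(3.26 − 2.7) = 8177.62/0.56 = 14600 m.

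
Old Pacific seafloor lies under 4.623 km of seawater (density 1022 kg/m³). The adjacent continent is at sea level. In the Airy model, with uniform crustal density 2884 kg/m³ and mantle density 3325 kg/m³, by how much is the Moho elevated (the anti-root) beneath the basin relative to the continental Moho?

For local isostatic compensation: replacing crust with seawater at the top is compensated by replacing crust with mantle at the base: d (ρ_c − ρ_w) = a (ρ_m − ρ_c).
a = d (ρ_c − ρ_w)/(ρ_m − ρ_c) = 4.623 km × 1862/441 = 19.5 km.

19.5 km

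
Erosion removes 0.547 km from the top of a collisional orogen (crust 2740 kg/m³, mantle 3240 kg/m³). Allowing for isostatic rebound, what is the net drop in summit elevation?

Rebound u = e ρ_c/ρ_m = 0.547 km × 2740/3240 = 0.4626 km.
Net surface drop = e − u = 0.547 km − 0.4626 km = e (ρ_m − ρ_c)/ρ_m = 0.0844 km.

0.0844 km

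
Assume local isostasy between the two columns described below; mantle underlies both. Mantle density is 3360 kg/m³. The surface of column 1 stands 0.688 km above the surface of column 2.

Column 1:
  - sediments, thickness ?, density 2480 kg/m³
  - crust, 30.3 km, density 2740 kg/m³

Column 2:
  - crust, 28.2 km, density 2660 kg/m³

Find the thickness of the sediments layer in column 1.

3.71 km

Take the compensation level at the base of the deeper column (depth z_c below the surface of column 1) and equate Σ ρ_i t_i down to z_c; mantle fills any gap and the z_c terms cancel.
Column 1: x×2480 + 30.3×2740 + (z_c − 30.3 − x)×3360
Column 2: 0.688×0 + 28.2×2660 + (z_c − 0.688 − 28.2)×3360
The z_c×3360 term appears on both sides and cancels. Collect the known terms of each column as K = Σ(ρt)_known − 3360 × (depth of known layers): K_1 = 83022 − 3360×30.3 = −18786; K_2 = 75012 − 3360×(0.688 + 28.2) = −22051.68.
Balance: K_1 − x×(3360 − 2480) = K_2, so x = (K_1 − K_2)/(3360 − 2480) = 3265.68/880 = 3.71 km.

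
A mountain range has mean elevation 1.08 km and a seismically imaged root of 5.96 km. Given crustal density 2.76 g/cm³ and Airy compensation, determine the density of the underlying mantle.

3.26 g/cm³

Airy balance: ρ_c h = (ρ_m − ρ_c) r → ρ_m = ρ_c (1 + h/r).
ρ_m = 2.76 × (1 + 1.08 km/5.96 km) = 3.26 g/cm³.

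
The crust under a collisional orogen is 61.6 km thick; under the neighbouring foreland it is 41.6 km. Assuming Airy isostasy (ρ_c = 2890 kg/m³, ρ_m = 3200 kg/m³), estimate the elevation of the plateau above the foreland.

1.94 km

Excess crust Δ = 61.6 km − 41.6 km = 20 km, split between elevation h and root r with h + r = Δ.
Airy balance ρ_c h = (ρ_m − ρ_c) r gives r = h ρ_c/(ρ_m − ρ_c), so h (1 + ρ_c/(ρ_m − ρ_c)) = Δ, i.e. h = Δ (ρ_m − ρ_c)/ρ_m.
h = 20 km × 310/3200 = 1.94 km.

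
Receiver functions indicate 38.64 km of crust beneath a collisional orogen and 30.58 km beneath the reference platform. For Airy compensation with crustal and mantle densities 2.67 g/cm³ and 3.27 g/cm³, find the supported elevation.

Excess crust Δ = 38.64 km − 30.58 km = 8.06 km, split between elevation h and root r with h + r = Δ.
Airy balance ρ_c h = (ρ_m − ρ_c) r gives r = h ρ_c/(ρ_m − ρ_c), so h (1 + ρ_c/(ρ_m − ρ_c)) = Δ, i.e. h = Δ (ρ_m − ρ_c)/ρ_m.
h = 8.06 km × 0.6/3.27 = 1.48 km.

1.48 km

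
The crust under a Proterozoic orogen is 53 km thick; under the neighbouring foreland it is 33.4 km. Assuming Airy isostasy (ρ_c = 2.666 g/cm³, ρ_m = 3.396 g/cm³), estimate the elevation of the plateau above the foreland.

4.21 km

Excess crust Δ = 53 km − 33.4 km = 19.6 km, split between elevation h and root r with h + r = Δ.
Airy balance ρ_c h = (ρ_m − ρ_c) r gives r = h ρ_c/(ρ_m − ρ_c), so h (1 + ρ_c/(ρ_m − ρ_c)) = Δ, i.e. h = Δ (ρ_m − ρ_c)/ρ_m.
h = 19.6 km × 0.73/3.396 = 4.21 km.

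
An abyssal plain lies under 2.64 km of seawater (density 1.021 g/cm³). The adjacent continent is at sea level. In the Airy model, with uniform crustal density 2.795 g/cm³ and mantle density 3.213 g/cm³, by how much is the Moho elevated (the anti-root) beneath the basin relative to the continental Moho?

By Archimedes' principle applied to the lithosphere: replacing crust with seawater at the top is compensated by replacing crust with mantle at the base: d (ρ_c − ρ_w) = a (ρ_m − ρ_c).
a = d (ρ_c − ρ_w)/(ρ_m − ρ_c) = 2.64 km × 1.774/0.418 = 11.2 km.

11.2 km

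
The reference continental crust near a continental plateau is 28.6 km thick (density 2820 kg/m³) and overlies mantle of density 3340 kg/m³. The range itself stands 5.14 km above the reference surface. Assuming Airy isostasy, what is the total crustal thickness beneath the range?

61.6 km

Root depth r = h ρ_c / (ρ_m − ρ_c) = 5.14 km × 2820 / 520 = 27.87 km.
Total thickness = T + h + r = 28.6 km + 5.14 km + 27.87 km = 61.6 km.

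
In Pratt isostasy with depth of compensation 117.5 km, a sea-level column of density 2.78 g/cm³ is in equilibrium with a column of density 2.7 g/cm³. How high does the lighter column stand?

ρ_ref D = ρ (D + h) → h = D (ρ_ref − ρ)/ρ.
h = 117.5 km × (2.78 − 2.7)/2.7 = 3.48 km.

3.48 km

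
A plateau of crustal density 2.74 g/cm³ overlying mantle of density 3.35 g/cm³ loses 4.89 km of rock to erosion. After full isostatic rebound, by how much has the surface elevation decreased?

Rebound u = e ρ_c/ρ_m = 4.89 km × 2.74/3.35 = 4 km.
Net surface drop = e − u = 4.89 km − 4 km = e (ρ_m − ρ_c)/ρ_m = 0.89 km.

0.89 km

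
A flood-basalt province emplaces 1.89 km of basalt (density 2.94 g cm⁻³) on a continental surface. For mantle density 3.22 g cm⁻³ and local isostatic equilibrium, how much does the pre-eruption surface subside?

1.73 km

Subaerial loading: s = t ρ_load / ρ_m.
s = 1.89 km × 2.94/3.22 = 1.73 km.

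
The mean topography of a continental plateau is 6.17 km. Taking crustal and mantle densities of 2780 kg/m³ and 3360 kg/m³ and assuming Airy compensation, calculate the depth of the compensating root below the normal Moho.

29.6 km

Isostatic balance requires: the weight of the topography is balanced by the buoyancy of the root, ρ_c h = (ρ_m − ρ_c) r.
r = h · ρ_c / (ρ_m − ρ_c) = 6.17 km × 2780 / (3360 − 2780) = 29.6 km.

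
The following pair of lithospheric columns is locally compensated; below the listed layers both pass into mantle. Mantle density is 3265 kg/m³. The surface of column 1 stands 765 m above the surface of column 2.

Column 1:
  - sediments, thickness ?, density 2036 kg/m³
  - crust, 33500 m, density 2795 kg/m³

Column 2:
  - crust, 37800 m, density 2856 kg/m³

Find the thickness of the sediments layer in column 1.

Take the compensation level at the base of the deeper column (depth z_c below the surface of column 1) and equate Σ ρ_i t_i down to z_c; mantle fills any gap and the z_c terms cancel.
Column 1: x×2036 + 33500×2795 + (z_c − 33500 − x)×3265
Column 2: 765×0 + 37800×2856 + (z_c − 765 − 37800)×3265
The z_c×3265 term appears on both sides and cancels. Collect the known terms of each column as K = Σ(ρt)_known − 3265 × (depth of known layers): K_1 = 93632500 − 3265×33500 = −15745000; K_2 = 107956800 − 3265×(765 + 37800) = −17957925.
Balance: K_1 − x×(3265 − 2036) = K_2, so x = (K_1 − K_2)/(3265 − 2036) = 2212920/1229 = 1800 m.

1800 m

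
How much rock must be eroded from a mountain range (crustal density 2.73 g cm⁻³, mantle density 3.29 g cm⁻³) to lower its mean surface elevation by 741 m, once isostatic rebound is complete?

Net drop Δ = e − u = e − e ρ_c/ρ_m = e (ρ_m − ρ_c)/ρ_m.
e = Δ ρ_m/(ρ_m − ρ_c) = 741 m × 3.29/0.56 = 4350 m.

4350 m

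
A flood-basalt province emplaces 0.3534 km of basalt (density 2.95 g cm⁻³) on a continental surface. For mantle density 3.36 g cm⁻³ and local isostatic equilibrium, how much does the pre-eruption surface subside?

Subaerial loading: s = t ρ_load / ρ_m.
s = 0.3534 km × 2.95/3.36 = 0.31 km.

0.31 km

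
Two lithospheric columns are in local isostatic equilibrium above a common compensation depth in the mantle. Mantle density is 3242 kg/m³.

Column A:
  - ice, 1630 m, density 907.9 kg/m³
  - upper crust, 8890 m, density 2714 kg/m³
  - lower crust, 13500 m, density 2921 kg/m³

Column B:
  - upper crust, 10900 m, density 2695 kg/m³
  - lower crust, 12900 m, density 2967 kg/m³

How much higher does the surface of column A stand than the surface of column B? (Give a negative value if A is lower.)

1020 m

For any compensation level in the mantle, the mantle terms cancel and isostasy reduces to e = (Σt_A − Σt_B) − (Σ(ρt)_A − Σ(ρt)_B) / ρ_m.
Σt_A = 24020 m; Σt_B = 23800 m; Σ(ρt)_A = 65040837; Σ(ρt)_B = 67649800 (in m·kg/m³).
e = (24020 − 23800) − (65040837 − 67649800) / 3242 = 1020 m.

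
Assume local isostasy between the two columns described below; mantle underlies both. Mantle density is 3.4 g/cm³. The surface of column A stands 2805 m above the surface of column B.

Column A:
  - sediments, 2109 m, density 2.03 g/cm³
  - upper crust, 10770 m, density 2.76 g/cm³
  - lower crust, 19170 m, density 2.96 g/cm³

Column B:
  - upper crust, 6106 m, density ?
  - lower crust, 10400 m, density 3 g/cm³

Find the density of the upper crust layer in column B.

Take the compensation level at the base of the deeper column (depth z_c below the surface of column A) and equate Σ ρ_i t_i down to z_c; mantle fills any gap and the z_c terms cancel.
Column A: 2109×2.03 + 10770×2.76 + 19170×2.96 + (z_c − 32049)×3.4
Column B: 2805×0 + 6106×ρ + 10400×3 + (z_c − 2805 − 16506)×3.4
The z_c×3.4 term appears on both sides and cancels. Collect the known terms of each column as K = Σ(ρt)_known − 3.4 × (depth of known layers): K_A = 90749.67 − 3.4×32049 = −18216.93; K_B = 31200 − 3.4×(2805 + 16506) = −34457.4.
Balance: K_A = K_B + 6106×ρ, so ρ = (K_A − K_B)/6106 = 16240.5/6106 = 2.66 g/cm³.

2.66 g/cm³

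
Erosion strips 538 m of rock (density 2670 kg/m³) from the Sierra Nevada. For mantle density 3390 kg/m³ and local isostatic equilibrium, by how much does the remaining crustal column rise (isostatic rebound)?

424 m

Unloading: uplift u = e ρ_c/ρ_m = 538 m × 2670/3390 = 424 m.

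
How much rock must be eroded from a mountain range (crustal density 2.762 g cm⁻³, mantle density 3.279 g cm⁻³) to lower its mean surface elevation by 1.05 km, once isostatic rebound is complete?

Net drop Δ = e − u = e − e ρ_c/ρ_m = e (ρ_m − ρ_c)/ρ_m.
e = Δ ρ_m/(ρ_m − ρ_c) = 1.05 km × 3.279/0.517 = 6.66 km.

6.66 km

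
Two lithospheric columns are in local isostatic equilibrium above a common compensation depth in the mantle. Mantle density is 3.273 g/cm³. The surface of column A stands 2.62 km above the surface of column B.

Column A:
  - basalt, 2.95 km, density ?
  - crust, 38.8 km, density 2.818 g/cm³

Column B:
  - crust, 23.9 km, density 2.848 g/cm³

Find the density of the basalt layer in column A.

Take the compensation level at the base of the deeper column (depth z_c below the surface of column A) and equate Σ ρ_i t_i down to z_c; mantle fills any gap and the z_c terms cancel.
Column A: 2.95×ρ + 38.8×2.818 + (z_c − 41.75)×3.273
Column B: 2.62×0 + 23.9×2.848 + (z_c − 2.62 − 23.9)×3.273
The z_c×3.273 term appears on both sides and cancels. Collect the known terms of each column as K = Σ(ρt)_known − 3.273 × (depth of known layers): K_A = 109.3384 − 3.273×41.75 = −27.30935; K_B = 68.0672 − 3.273×(2.62 + 23.9) = −18.73276.
Balance: K_A + 2.95×ρ = K_B, so ρ = (K_B − K_A)/2.95 = 8.57659/2.95 = 2.91 g/cm³.

2.91 g/cm³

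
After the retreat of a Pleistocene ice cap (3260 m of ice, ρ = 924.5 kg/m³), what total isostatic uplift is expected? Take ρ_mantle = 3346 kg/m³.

901 m

Removing the load lets mantle flow back in; uplift u satisfies ρ_ice t = ρ_m u.
u = t ρ_ice/ρ_m = 3260 m × 924.5/3346 = 901 m.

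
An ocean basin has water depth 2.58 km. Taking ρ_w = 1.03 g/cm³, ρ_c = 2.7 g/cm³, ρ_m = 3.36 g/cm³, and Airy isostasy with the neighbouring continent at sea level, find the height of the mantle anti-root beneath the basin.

For local isostatic compensation: replacing crust with seawater at the top is compensated by replacing crust with mantle at the base: d (ρ_c − ρ_w) = a (ρ_m − ρ_c).
a = d (ρ_c − ρ_w)/(ρ_m − ρ_c) = 2.58 km × 1.67/0.66 = 6.53 km.

6.53 km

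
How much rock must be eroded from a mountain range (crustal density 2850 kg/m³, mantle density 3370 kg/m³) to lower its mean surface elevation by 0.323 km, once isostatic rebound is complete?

Net drop Δ = e − u = e − e ρ_c/ρ_m = e (ρ_m − ρ_c)/ρ_m.
e = Δ ρ_m/(ρ_m − ρ_c) = 0.323 km × 3370/520 = 2.09 km.

2.09 km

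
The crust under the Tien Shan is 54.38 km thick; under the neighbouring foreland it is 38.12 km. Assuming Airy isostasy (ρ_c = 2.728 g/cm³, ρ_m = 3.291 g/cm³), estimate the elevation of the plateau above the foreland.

Excess crust Δ = 54.38 km − 38.12 km = 16.26 km, split between elevation h and root r with h + r = Δ.
Airy balance ρ_c h = (ρ_m − ρ_c) r gives r = h ρ_c/(ρ_m − ρ_c), so h (1 + ρ_c/(ρ_m − ρ_c)) = Δ, i.e. h = Δ (ρ_m − ρ_c)/ρ_m.
h = 16.26 km × 0.563/3.291 = 2.78 km.

2.78 km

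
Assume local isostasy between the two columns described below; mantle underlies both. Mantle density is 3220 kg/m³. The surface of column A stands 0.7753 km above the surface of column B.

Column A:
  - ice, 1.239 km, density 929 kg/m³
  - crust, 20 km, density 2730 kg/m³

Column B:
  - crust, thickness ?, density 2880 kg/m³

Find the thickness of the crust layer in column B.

Take the compensation level at the base of the deeper column (depth z_c below the surface of column A) and equate Σ ρ_i t_i down to z_c; mantle fills any gap and the z_c terms cancel.
Column A: 1.239×929 + 20×2730 + (z_c − 21.239)×3220
Column B: 0.7753×0 + x×2880 + (z_c − 0.7753 − 0 − x)×3220
The z_c×3220 term appears on both sides and cancels. Collect the known terms of each column as K = Σ(ρt)_known − 3220 × (depth of known layers): K_A = 55751.031 − 3220×21.239 = −12638.549; K_B = 0 − 3220×(0.7753 + 0) = −2496.466.
Balance: K_A = K_B − x×(3220 − 2880), so x = (K_B − K_A)/(3220 − 2880) = 10142.1/340 = 29.8 km.

29.8 km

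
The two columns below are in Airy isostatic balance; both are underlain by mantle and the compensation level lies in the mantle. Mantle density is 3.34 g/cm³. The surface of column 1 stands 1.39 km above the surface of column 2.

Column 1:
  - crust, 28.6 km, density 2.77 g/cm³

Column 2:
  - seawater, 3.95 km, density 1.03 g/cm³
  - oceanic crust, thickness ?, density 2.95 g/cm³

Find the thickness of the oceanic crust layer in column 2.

6.5 km

Take the compensation level at the base of the deeper column (depth z_c below the surface of column 1) and equate Σ ρ_i t_i down to z_c; mantle fills any gap and the z_c terms cancel.
Column 1: 28.6×2.77 + (z_c − 28.6)×3.34
Column 2: 1.39×0 + 3.95×1.03 + x×2.95 + (z_c − 1.39 − 3.95 − x)×3.34
The z_c×3.34 term appears on both sides and cancels. Collect the known terms of each column as K = Σ(ρt)_known − 3.34 × (depth of known layers): K_1 = 79.222 − 3.34×28.6 = −16.302; K_2 = 4.0685 − 3.34×(1.39 + 3.95) = −13.7671.
Balance: K_1 = K_2 − x×(3.34 − 2.95), so x = (K_2 − K_1)/(3.34 − 2.95) = 2.5349/0.39 = 6.5 km.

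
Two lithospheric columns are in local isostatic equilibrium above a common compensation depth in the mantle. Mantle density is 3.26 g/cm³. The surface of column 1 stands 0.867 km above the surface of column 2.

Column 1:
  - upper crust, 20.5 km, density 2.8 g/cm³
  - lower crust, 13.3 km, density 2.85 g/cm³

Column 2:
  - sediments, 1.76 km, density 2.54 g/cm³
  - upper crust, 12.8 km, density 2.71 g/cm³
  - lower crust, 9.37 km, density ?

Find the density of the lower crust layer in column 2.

Take the compensation level at the base of the deeper column (depth z_c below the surface of column 1) and equate Σ ρ_i t_i down to z_c; mantle fills any gap and the z_c terms cancel.
Column 1: 20.5×2.8 + 13.3×2.85 + (z_c − 33.8)×3.26
Column 2: 0.867×0 + 1.76×2.54 + 12.8×2.71 + 9.37×ρ + (z_c − 0.867 − 23.93)×3.26
The z_c×3.26 term appears on both sides and cancels. Collect the known terms of each column as K = Σ(ρt)_known − 3.26 × (depth of known layers): K_1 = 95.305 − 3.26×33.8 = −14.883; K_2 = 39.1584 − 3.26×(0.867 + 23.93) = −41.67982.
Balance: K_1 = K_2 + 9.37×ρ, so ρ = (K_1 − K_2)/9.37 = 26.7968/9.37 = 2.86 g/cm³.

2.86 g/cm³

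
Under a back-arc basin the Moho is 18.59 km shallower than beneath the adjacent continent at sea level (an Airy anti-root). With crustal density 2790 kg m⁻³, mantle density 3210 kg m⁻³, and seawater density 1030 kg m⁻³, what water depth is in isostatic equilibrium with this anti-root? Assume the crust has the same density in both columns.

Replacing a thickness d of crust by seawater at the top must be balanced by replacing crust with mantle at the base: d (ρ_c − ρ_w) = a (ρ_m − ρ_c).
d = a (ρ_m − ρ_c)/(ρ_c − ρ_w) = 18.59 km × 420/1760 = 4.44 km.

4.44 km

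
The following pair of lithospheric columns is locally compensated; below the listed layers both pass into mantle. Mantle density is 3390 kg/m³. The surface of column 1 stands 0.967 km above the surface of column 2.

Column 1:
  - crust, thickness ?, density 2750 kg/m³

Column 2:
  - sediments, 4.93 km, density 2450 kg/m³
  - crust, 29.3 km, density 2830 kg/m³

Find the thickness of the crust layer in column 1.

Take the compensation level at the base of the deeper column (depth z_c below the surface of column 1) and equate Σ ρ_i t_i down to z_c; mantle fills any gap and the z_c terms cancel.
Column 1: x×2750 + (z_c − 0 − x)×3390
Column 2: 0.967×0 + 4.93×2450 + 29.3×2830 + (z_c − 0.967 − 34.23)×3390
The z_c×3390 term appears on both sides and cancels. Collect the known terms of each column as K = Σ(ρt)_known − 3390 × (depth of known layers): K_1 = 0 − 3390×0 = 0; K_2 = 94997.5 − 3390×(0.967 + 34.23) = −24320.33.
Balance: K_1 − x×(3390 − 2750) = K_2, so x = (K_1 − K_2)/(3390 − 2750) = 24320.3/640 = 38 km.

38 km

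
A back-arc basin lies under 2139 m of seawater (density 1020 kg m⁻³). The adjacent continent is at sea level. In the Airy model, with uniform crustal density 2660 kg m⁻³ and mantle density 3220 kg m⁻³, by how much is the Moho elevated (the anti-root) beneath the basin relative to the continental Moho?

Equating mass per unit area of the two columns: replacing crust with seawater at the top is compensated by replacing crust with mantle at the base: d (ρ_c − ρ_w) = a (ρ_m − ρ_c).
a = d (ρ_c − ρ_w)/(ρ_m − ρ_c) = 2139 m × 1640/560 = 6260 m.

6260 m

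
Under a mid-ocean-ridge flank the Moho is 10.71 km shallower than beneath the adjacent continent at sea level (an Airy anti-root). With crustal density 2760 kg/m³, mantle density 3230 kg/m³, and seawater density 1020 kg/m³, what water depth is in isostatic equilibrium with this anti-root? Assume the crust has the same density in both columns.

Replacing a thickness d of crust by seawater at the top must be balanced by replacing crust with mantle at the base: d (ρ_c − ρ_w) = a (ρ_m − ρ_c).
d = a (ρ_m − ρ_c)/(ρ_c − ρ_w) = 10.71 km × 470/1740 = 2.89 km.

2.89 km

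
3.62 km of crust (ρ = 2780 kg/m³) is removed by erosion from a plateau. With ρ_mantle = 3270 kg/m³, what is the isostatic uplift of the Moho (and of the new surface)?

3.08 km

Unloading: uplift u = e ρ_c/ρ_m = 3.62 km × 2780/3270 = 3.08 km.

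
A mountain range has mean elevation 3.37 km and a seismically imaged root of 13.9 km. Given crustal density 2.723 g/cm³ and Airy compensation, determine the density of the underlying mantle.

Airy balance: ρ_c h = (ρ_m − ρ_c) r → ρ_m = ρ_c (1 + h/r).
ρ_m = 2.723 × (1 + 3.37 km/13.9 km) = 3.38 g/cm³.

3.38 g/cm³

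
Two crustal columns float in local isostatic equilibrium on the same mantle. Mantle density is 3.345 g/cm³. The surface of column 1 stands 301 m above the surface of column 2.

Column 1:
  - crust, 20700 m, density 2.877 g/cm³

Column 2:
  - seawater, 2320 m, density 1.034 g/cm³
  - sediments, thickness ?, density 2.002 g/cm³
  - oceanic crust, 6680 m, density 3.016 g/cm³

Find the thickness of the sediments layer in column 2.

835 m

Take the compensation level at the base of the deeper column (depth z_c below the surface of column 1) and equate Σ ρ_i t_i down to z_c; mantle fills any gap and the z_c terms cancel.
Column 1: 20700×2.877 + (z_c − 20700)×3.345
Column 2: 301×0 + 2320×1.034 + x×2.002 + 6680×3.016 + (z_c − 301 − 9000 − x)×3.345
The z_c×3.345 term appears on both sides and cancels. Collect the known terms of each column as K = Σ(ρt)_known − 3.345 × (depth of known layers): K_1 = 59553.9 − 3.345×20700 = −9687.6; K_2 = 22545.76 − 3.345×(301 + 9000) = −8566.085.
Balance: K_1 = K_2 − x×(3.345 − 2.002), so x = (K_2 − K_1)/(3.345 − 2.002) = 1121.52/1.343 = 835 m.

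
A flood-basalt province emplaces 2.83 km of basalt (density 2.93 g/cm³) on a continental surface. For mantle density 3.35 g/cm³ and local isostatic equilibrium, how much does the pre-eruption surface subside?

Subaerial loading: s = t ρ_load / ρ_m.
s = 2.83 km × 2.93/3.35 = 2.48 km.

2.48 km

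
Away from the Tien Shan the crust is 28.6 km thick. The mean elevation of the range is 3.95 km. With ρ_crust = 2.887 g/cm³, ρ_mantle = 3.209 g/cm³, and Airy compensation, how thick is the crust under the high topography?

68 km

Root depth r = h ρ_c / (ρ_m − ρ_c) = 3.95 km × 2.887 / 0.322 = 35.42 km.
Total thickness = T + h + r = 28.6 km + 3.95 km + 35.42 km = 68 km.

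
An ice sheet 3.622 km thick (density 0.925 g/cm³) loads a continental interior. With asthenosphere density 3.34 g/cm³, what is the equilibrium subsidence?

In Airy isostatic equilibrium: the ice load ρ_ice t is balanced by mantle displaced below, ρ_m s.
s = t ρ_ice / ρ_m = 3.622 km × 0.925/3.34 = 1 km.

1 km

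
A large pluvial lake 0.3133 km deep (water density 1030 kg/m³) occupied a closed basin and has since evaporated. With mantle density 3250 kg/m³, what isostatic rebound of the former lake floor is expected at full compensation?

u = d ρ_w/ρ_m = 0.3133 km × 1030/3250 = 0.0993 km.

0.0993 km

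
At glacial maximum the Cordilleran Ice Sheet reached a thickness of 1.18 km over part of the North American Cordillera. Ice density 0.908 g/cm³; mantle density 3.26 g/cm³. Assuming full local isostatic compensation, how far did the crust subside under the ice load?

Isostatic balance requires: the ice load ρ_ice t is balanced by mantle displaced below, ρ_m s.
s = t ρ_ice / ρ_m = 1.18 km × 0.908/3.26 = 0.329 km.

0.329 km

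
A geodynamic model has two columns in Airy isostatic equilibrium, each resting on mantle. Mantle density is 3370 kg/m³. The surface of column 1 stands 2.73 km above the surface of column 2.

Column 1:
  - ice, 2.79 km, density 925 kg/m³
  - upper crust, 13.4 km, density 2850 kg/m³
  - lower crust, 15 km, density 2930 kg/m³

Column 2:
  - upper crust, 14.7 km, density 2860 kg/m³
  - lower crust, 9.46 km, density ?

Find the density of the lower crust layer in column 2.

2980 kg/m³

Take the compensation level at the base of the deeper column (depth z_c below the surface of column 1) and equate Σ ρ_i t_i down to z_c; mantle fills any gap and the z_c terms cancel.
Column 1: 2.79×925 + 13.4×2850 + 15×2930 + (z_c − 31.19)×3370
Column 2: 2.73×0 + 14.7×2860 + 9.46×ρ + (z_c − 2.73 − 24.16)×3370
The z_c×3370 term appears on both sides and cancels. Collect the known terms of each column as K = Σ(ρt)_known − 3370 × (depth of known layers): K_1 = 84720.75 − 3370×31.19 = −20389.55; K_2 = 42042 − 3370×(2.73 + 24.16) = −48577.3.
Balance: K_1 = K_2 + 9.46×ρ, so ρ = (K_1 − K_2)/9.46 = 28187.8/9.46 = 2980 kg/m³.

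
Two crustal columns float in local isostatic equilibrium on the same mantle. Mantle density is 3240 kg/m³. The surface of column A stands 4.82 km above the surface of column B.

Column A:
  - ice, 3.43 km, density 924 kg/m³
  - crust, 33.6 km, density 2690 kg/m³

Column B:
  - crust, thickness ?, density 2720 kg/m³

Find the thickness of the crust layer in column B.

Take the compensation level at the base of the deeper column (depth z_c below the surface of column A) and equate Σ ρ_i t_i down to z_c; mantle fills any gap and the z_c terms cancel.
Column A: 3.43×924 + 33.6×2690 + (z_c − 37.03)×3240
Column B: 4.82×0 + x×2720 + (z_c − 4.82 − 0 − x)×3240
The z_c×3240 term appears on both sides and cancels. Collect the known terms of each column as K = Σ(ρt)_known − 3240 × (depth of known layers): K_A = 93553.32 − 3240×37.03 = −26423.88; K_B = 0 − 3240×(4.82 + 0) = −15616.8.
Balance: K_A = K_B − x×(3240 − 2720), so x = (K_B − K_A)/(3240 − 2720) = 10807.1/520 = 20.8 km.

20.8 km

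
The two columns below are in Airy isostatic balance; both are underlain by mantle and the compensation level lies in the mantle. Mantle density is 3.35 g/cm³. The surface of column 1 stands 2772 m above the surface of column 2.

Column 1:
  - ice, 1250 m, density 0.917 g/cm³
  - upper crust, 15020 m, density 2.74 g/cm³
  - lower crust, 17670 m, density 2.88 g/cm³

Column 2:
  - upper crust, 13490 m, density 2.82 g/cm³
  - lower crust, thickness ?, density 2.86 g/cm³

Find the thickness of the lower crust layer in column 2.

8310 m

Take the compensation level at the base of the deeper column (depth z_c below the surface of column 1) and equate Σ ρ_i t_i down to z_c; mantle fills any gap and the z_c terms cancel.
Column 1: 1250×0.917 + 15020×2.74 + 17670×2.88 + (z_c − 33940)×3.35
Column 2: 2772×0 + 13490×2.82 + x×2.86 + (z_c − 2772 − 13490 − x)×3.35
The z_c×3.35 term appears on both sides and cancels. Collect the known terms of each column as K = Σ(ρt)_known − 3.35 × (depth of known layers): K_1 = 93190.65 − 3.35×33940 = −20508.35; K_2 = 38041.8 − 3.35×(2772 + 13490) = −16435.9.
Balance: K_1 = K_2 − x×(3.35 − 2.86), so x = (K_2 − K_1)/(3.35 − 2.86) = 4072.45/0.49 = 8310 m.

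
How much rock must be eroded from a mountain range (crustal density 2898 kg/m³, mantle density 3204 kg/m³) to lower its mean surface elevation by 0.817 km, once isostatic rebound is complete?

Net drop Δ = e − u = e − e ρ_c/ρ_m = e (ρ_m − ρ_c)/ρ_m.
e = Δ ρ_m/(ρ_m − ρ_c) = 0.817 km × 3204/306 = 8.55 km.

8.55 km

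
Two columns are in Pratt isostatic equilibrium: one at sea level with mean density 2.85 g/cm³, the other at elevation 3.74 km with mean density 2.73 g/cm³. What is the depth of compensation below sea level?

ρ_ref D = ρ (D + h) → D (ρ_ref − ρ) = ρ h.
D = ρ h/(ρ_ref − ρ) = 2.73 × 3.74 km/(2.85 − 2.73) = 85.1 km.

85.1 km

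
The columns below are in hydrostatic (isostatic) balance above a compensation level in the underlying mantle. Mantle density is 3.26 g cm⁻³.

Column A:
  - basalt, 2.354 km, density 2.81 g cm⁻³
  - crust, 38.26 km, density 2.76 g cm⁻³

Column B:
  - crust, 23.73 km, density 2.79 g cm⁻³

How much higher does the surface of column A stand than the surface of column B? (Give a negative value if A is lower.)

For any compensation level in the mantle, the mantle terms cancel and isostasy reduces to e = (Σt_A − Σt_B) − (Σ(ρt)_A − Σ(ρt)_B) / ρ_m.
Σt_A = 40.614 km; Σt_B = 23.73 km; Σ(ρt)_A = 112.21234; Σ(ρt)_B = 66.2067 (in km·g cm⁻³).
e = (40.614 − 23.73) − (112.21234 − 66.2067) / 3.26 = 2.77 km.

2.77 km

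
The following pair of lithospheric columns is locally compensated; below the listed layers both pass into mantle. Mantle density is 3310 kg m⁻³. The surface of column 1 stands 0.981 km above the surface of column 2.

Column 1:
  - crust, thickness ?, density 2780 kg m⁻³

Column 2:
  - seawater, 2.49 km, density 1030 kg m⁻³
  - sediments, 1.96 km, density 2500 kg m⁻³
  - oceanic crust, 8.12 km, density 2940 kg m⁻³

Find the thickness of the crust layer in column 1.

Take the compensation level at the base of the deeper column (depth z_c below the surface of column 1) and equate Σ ρ_i t_i down to z_c; mantle fills any gap and the z_c terms cancel.
Column 1: x×2780 + (z_c − 0 − x)×3310
Column 2: 0.981×0 + 2.49×1030 + 1.96×2500 + 8.12×2940 + (z_c − 0.981 − 12.57)×3310
The z_c×3310 term appears on both sides and cancels. Collect the known terms of each column as K = Σ(ρt)_known − 3310 × (depth of known layers): K_1 = 0 − 3310×0 = 0; K_2 = 31337.5 − 3310×(0.981 + 12.57) = −13516.31.
Balance: K_1 − x×(3310 − 2780) = K_2, so x = (K_1 − K_2)/(3310 − 2780) = 13516.3/530 = 25.5 km.

25.5 km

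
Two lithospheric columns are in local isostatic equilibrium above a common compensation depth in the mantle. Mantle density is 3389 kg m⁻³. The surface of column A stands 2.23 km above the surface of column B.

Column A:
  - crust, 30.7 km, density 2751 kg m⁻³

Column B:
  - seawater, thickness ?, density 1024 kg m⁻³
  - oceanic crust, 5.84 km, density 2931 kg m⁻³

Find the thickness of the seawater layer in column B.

Take the compensation level at the base of the deeper column (depth z_c below the surface of column A) and equate Σ ρ_i t_i down to z_c; mantle fills any gap and the z_c terms cancel.
Column A: 30.7×2751 + (z_c − 30.7)×3389
Column B: 2.23×0 + x×1024 + 5.84×2931 + (z_c − 2.23 − 5.84 − x)×3389
The z_c×3389 term appears on both sides and cancels. Collect the known terms of each column as K = Σ(ρt)_known − 3389 × (depth of known layers): K_A = 84455.7 − 3389×30.7 = −19586.6; K_B = 17117.04 − 3389×(2.23 + 5.84) = −10232.19.
Balance: K_A = K_B − x×(3389 − 1024), so x = (K_B − K_A)/(3389 − 1024) = 9354.41/2365 = 3.96 km.

3.96 km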